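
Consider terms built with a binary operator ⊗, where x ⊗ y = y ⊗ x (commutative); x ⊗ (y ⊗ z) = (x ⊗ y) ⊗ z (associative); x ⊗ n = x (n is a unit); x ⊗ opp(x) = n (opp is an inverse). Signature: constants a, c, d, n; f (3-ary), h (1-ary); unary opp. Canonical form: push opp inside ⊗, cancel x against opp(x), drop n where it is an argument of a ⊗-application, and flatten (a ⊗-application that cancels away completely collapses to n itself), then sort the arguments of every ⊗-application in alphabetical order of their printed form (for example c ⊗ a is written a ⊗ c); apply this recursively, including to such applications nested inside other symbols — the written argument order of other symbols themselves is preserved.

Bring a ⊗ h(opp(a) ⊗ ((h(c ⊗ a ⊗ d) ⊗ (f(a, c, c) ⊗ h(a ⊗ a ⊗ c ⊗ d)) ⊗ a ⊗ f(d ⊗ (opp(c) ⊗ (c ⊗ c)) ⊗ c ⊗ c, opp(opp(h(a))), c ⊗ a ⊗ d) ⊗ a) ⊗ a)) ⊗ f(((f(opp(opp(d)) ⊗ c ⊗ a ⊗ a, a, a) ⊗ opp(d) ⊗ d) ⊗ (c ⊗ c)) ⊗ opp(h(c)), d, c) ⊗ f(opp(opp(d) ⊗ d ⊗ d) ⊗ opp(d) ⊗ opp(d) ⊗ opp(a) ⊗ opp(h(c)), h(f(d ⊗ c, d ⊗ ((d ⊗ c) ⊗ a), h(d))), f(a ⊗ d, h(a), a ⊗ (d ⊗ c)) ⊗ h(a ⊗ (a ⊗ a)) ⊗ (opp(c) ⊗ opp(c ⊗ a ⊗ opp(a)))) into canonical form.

Answer: a ⊗ f(c ⊗ c ⊗ f(a ⊗ a ⊗ c ⊗ d, a, a) ⊗ opp(h(c)), d, c) ⊗ f(opp(a) ⊗ opp(d) ⊗ opp(d) ⊗ opp(d) ⊗ opp(h(c)), h(f(c ⊗ d, a ⊗ c ⊗ d ⊗ d, h(d))), f(a ⊗ d, h(a), a ⊗ c ⊗ d) ⊗ h(a ⊗ a ⊗ a) ⊗ opp(c) ⊗ opp(c)) ⊗ h(a ⊗ a ⊗ f(a, c, c) ⊗ f(c ⊗ c ⊗ c ⊗ d, h(a), a ⊗ c ⊗ d) ⊗ h(a ⊗ a ⊗ c ⊗ d) ⊗ h(a ⊗ c ⊗ d))

Derivation:
Push opp inside:  distribute opp over ⊗ and collapse double opp
Combine occurrences:  a ⊗ h(a ⊗ a ⊗ f(a, c, c) ⊗ f(c ⊗ c ⊗ c ⊗ d, h(a), a ⊗ c ⊗ d) ⊗ h(a ⊗ a ⊗ c ⊗ d) ⊗ h(a ⊗ c ⊗ d)) ⊗ f(c ⊗ c ⊗ f(a ⊗ a ⊗ c ⊗ d, a, a) ⊗ opp(h(c)), d, c) ⊗ f(opp(a) ⊗ opp(d) ⊗ opp(d) ⊗ opp(d) ⊗ opp(h(c)), h(f(c ⊗ d, a ⊗ c ⊗ d ⊗ d, h(d))), f(a ⊗ d, h(a), a ⊗ c ⊗ d) ⊗ h(a ⊗ a ⊗ a) ⊗ opp(c) ⊗ opp(c))
Order the arguments:  a ⊗ f(c ⊗ c ⊗ f(a ⊗ a ⊗ c ⊗ d, a, a) ⊗ opp(h(c)), d, c) ⊗ f(opp(a) ⊗ opp(d) ⊗ opp(d) ⊗ opp(d) ⊗ opp(h(c)), h(f(c ⊗ d, a ⊗ c ⊗ d ⊗ d, h(d))), f(a ⊗ d, h(a), a ⊗ c ⊗ d) ⊗ h(a ⊗ a ⊗ a) ⊗ opp(c) ⊗ opp(c)) ⊗ h(a ⊗ a ⊗ f(a, c, c) ⊗ f(c ⊗ c ⊗ c ⊗ d, h(a), a ⊗ c ⊗ d) ⊗ h(a ⊗ a ⊗ c ⊗ d) ⊗ h(a ⊗ c ⊗ d))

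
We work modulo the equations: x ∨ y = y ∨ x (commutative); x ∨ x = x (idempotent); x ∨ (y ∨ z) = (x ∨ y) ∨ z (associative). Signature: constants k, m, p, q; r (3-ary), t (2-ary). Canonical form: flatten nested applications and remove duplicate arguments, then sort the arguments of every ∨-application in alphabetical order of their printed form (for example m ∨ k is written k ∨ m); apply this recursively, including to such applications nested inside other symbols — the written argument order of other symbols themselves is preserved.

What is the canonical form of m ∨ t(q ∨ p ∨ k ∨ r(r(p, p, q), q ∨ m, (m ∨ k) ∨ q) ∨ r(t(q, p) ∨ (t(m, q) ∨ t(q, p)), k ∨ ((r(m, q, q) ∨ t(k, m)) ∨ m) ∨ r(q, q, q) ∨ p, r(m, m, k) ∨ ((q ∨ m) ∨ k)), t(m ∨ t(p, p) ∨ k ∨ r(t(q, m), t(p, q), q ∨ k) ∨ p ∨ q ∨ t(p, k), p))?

Simplify inside:  t(q ∨ p ∨ k ∨ r(r(p, p, q), q ∨ m, (m ∨ k) ∨ q) ∨ r(t(q, p) ∨ (t(m, q) ∨ t(q, p)), k ∨ ((r(m, q, q) ∨ t(k, m)) ∨ m) ∨ r(q, q, q) ∨ p, r(m, m, k) ∨ ((q ∨ m) ∨ k)), t(m ∨ t(p, p) ∨ k ∨ r(t(q, m), t(p, q), q ∨ k) ∨ p ∨ q ∨ t(p, k), p))  →  t(k ∨ p ∨ q ∨ r(r(p, p, q), m ∨ q, k ∨ m ∨ q) ∨ r(t(m, q) ∨ t(q, p), k ∨ m ∨ p ∨ r(m, q, q) ∨ r(q, q, q) ∨ t(k, m), k ∨ m ∨ q ∨ r(m, m, k)), t(k ∨ m ∨ p ∨ q ∨ r(t(q, m), t(p, q), k ∨ q) ∨ t(p, k) ∨ t(p, p), p))
Sort arguments:  m ∨ t(k ∨ p ∨ q ∨ r(r(p, p, q), m ∨ q, k ∨ m ∨ q) ∨ r(t(m, q) ∨ t(q, p), k ∨ m ∨ p ∨ r(m, q, q) ∨ r(q, q, q) ∨ t(k, m), k ∨ m ∨ q ∨ r(m, m, k)), t(k ∨ m ∨ p ∨ q ∨ r(t(q, m), t(p, q), k ∨ q) ∨ t(p, k) ∨ t(p, p), p))

Answer: m ∨ t(k ∨ p ∨ q ∨ r(r(p, p, q), m ∨ q, k ∨ m ∨ q) ∨ r(t(m, q) ∨ t(q, p), k ∨ m ∨ p ∨ r(m, q, q) ∨ r(q, q, q) ∨ t(k, m), k ∨ m ∨ q ∨ r(m, m, k)), t(k ∨ m ∨ p ∨ q ∨ r(t(q, m), t(p, q), k ∨ q) ∨ t(p, k) ∨ t(p, p), p))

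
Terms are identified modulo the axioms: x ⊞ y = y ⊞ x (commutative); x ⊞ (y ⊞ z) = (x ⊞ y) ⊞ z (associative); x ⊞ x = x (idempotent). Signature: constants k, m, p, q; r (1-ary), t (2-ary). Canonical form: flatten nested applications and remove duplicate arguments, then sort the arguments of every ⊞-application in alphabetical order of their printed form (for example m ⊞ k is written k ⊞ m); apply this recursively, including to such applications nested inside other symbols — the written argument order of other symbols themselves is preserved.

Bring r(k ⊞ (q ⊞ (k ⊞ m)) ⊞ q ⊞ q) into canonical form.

Answer: r(k ⊞ m ⊞ q)

Derivation:
Work inside:  k ⊞ (q ⊞ (k ⊞ m)) ⊞ q ⊞ q
Merge nested applications:  k ⊞ q ⊞ k ⊞ m ⊞ q ⊞ q
Deduplicate:  drop duplicate k, q, q
Sort:  k ⊞ m ⊞ q
Reassemble:  r(k ⊞ m ⊞ q)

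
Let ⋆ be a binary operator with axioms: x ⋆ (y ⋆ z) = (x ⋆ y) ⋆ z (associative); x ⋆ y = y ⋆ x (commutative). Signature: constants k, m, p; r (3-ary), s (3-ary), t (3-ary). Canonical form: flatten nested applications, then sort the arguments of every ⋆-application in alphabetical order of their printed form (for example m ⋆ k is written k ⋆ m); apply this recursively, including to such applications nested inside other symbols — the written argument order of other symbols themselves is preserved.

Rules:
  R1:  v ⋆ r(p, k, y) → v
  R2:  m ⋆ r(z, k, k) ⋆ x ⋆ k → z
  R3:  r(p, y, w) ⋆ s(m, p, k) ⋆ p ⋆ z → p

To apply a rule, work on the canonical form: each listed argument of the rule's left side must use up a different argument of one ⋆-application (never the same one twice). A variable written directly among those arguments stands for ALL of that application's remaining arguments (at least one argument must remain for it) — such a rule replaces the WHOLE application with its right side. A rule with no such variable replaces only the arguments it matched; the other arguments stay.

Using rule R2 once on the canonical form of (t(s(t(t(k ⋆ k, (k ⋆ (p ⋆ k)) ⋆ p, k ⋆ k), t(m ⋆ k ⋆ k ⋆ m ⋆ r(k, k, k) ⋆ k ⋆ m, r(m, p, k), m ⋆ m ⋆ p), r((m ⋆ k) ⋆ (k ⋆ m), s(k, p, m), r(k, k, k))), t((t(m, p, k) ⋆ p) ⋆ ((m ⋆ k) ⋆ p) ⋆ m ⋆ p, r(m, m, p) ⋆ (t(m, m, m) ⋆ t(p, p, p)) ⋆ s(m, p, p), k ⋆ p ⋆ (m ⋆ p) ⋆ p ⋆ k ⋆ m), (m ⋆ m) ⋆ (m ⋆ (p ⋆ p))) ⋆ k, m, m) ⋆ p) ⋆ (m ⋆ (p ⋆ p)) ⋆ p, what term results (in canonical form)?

Answer: m ⋆ p ⋆ p ⋆ p ⋆ p ⋆ t(k ⋆ s(t(t(k ⋆ k, k ⋆ k ⋆ p ⋆ p, k ⋆ k), t(k, r(m, p, k), m ⋆ m ⋆ p), r(k ⋆ k ⋆ m ⋆ m, s(k, p, m), r(k, k, k))), t(k ⋆ m ⋆ m ⋆ p ⋆ p ⋆ p ⋆ t(m, p, k), r(m, m, p) ⋆ s(m, p, p) ⋆ t(m, m, m) ⋆ t(p, p, p), k ⋆ k ⋆ m ⋆ m ⋆ p ⋆ p ⋆ p), m ⋆ m ⋆ m ⋆ p ⋆ p), m, m)

Derivation:
Canonical form:  m ⋆ p ⋆ p ⋆ p ⋆ p ⋆ t(k ⋆ s(t(t(k ⋆ k, k ⋆ k ⋆ p ⋆ p, k ⋆ k), t(k ⋆ k ⋆ k ⋆ m ⋆ m ⋆ m ⋆ r(k, k, k), r(m, p, k), m ⋆ m ⋆ p), r(k ⋆ k ⋆ m ⋆ m, s(k, p, m), r(k, k, k))), t(k ⋆ m ⋆ m ⋆ p ⋆ p ⋆ p ⋆ t(m, p, k), r(m, m, p) ⋆ s(m, p, p) ⋆ t(m, m, m) ⋆ t(p, p, p), k ⋆ k ⋆ m ⋆ m ⋆ p ⋆ p ⋆ p), m ⋆ m ⋆ m ⋆ p ⋆ p), m, m)
Apply R2:  consuming k, m, r(k, k, k);  x := k ⋆ k ⋆ m ⋆ m, z := k
The variable takes the whole remainder — replace the entire application.
Giving:  m ⋆ p ⋆ p ⋆ p ⋆ p ⋆ t(k ⋆ s(t(t(k ⋆ k, k ⋆ k ⋆ p ⋆ p, k ⋆ k), t(k, r(m, p, k), m ⋆ m ⋆ p), r(k ⋆ k ⋆ m ⋆ m, s(k, p, m), r(k, k, k))), t(k ⋆ m ⋆ m ⋆ p ⋆ p ⋆ p ⋆ t(m, p, k), r(m, m, p) ⋆ s(m, p, p) ⋆ t(m, m, m) ⋆ t(p, p, p), k ⋆ k ⋆ m ⋆ m ⋆ p ⋆ p ⋆ p), m ⋆ m ⋆ m ⋆ p ⋆ p), m, m)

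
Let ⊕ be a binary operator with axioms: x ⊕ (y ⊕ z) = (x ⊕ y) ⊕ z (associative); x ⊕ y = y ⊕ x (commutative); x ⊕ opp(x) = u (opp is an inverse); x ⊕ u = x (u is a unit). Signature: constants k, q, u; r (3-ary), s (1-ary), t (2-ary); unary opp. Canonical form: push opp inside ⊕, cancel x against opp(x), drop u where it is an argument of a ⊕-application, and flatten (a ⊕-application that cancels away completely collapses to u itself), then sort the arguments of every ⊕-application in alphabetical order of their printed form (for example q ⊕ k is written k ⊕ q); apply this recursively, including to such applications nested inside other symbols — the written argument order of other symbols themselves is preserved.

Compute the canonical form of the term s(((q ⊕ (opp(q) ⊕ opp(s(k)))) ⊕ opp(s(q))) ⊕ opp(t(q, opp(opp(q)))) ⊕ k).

Answer: s(k ⊕ opp(s(k)) ⊕ opp(s(q)) ⊕ opp(t(q, q)))

Derivation:
Focus inside:  ((q ⊕ (opp(q) ⊕ opp(s(k)))) ⊕ opp(s(q))) ⊕ opp(t(q, opp(opp(q)))) ⊕ k
Push opp inside:  distribute opp over ⊕ and collapse double opp
Cancel:  q cancels
Collect terms:  opp(s(k)) ⊕ opp(s(q)) ⊕ opp(t(q, q)) ⊕ k
Sort:  k ⊕ opp(s(k)) ⊕ opp(s(q)) ⊕ opp(t(q, q))
Rebuild:  s(k ⊕ opp(s(k)) ⊕ opp(s(q)) ⊕ opp(t(q, q)))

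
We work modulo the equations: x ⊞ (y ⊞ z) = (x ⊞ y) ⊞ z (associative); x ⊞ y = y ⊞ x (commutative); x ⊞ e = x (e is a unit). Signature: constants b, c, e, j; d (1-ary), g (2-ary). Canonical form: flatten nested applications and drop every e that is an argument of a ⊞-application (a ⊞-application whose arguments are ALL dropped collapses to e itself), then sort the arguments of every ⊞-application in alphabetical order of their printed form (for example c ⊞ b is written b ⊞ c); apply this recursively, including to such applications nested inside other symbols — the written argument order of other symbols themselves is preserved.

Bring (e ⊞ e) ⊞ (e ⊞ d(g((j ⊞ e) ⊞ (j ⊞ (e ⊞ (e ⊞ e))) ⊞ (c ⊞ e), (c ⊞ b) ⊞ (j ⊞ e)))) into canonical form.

Merge nested applications:  e ⊞ e ⊞ e ⊞ d(g((j ⊞ e) ⊞ (j ⊞ (e ⊞ (e ⊞ e))) ⊞ (c ⊞ e), (c ⊞ b) ⊞ (j ⊞ e)))
Simplify inside:  d(g((j ⊞ e) ⊞ (j ⊞ (e ⊞ (e ⊞ e))) ⊞ (c ⊞ e), (c ⊞ b) ⊞ (j ⊞ e)))  →  d(g(c ⊞ j ⊞ j, b ⊞ c ⊞ j))
Unit:  drop e (×3)
Sort:  d(g(c ⊞ j ⊞ j, b ⊞ c ⊞ j))

Answer: d(g(c ⊞ j ⊞ j, b ⊞ c ⊞ j))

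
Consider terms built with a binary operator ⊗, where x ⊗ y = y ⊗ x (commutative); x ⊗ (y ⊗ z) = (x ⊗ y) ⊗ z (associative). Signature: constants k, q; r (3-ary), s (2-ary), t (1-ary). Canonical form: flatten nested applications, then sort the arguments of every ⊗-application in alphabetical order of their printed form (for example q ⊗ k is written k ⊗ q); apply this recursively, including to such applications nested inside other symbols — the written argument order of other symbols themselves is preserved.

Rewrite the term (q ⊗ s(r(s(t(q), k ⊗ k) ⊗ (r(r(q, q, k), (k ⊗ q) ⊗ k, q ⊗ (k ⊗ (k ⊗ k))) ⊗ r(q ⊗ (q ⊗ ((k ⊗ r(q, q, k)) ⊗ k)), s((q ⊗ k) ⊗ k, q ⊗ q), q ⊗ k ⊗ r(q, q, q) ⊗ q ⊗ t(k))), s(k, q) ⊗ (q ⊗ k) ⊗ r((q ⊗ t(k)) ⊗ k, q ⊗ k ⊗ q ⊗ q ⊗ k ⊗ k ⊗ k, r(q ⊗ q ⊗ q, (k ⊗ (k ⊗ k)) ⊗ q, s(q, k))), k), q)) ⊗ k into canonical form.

Un-nest:  q ⊗ s(r(s(t(q), k ⊗ k) ⊗ (r(r(q, q, k), (k ⊗ q) ⊗ k, q ⊗ (k ⊗ (k ⊗ k))) ⊗ r(q ⊗ (q ⊗ ((k ⊗ r(q, q, k)) ⊗ k)), s((q ⊗ k) ⊗ k, q ⊗ q), q ⊗ k ⊗ r(q, q, q) ⊗ q ⊗ t(k))), s(k, q) ⊗ (q ⊗ k) ⊗ r((q ⊗ t(k)) ⊗ k, q ⊗ k ⊗ q ⊗ q ⊗ k ⊗ k ⊗ k, r(q ⊗ q ⊗ q, (k ⊗ (k ⊗ k)) ⊗ q, s(q, k))), k), q) ⊗ k
Canonicalize subterm:  s(r(s(t(q), k ⊗ k) ⊗ (r(r(q, q, k), (k ⊗ q) ⊗ k, q ⊗ (k ⊗ (k ⊗ k))) ⊗ r(q ⊗ (q ⊗ ((k ⊗ r(q, q, k)) ⊗ k)), s((q ⊗ k) ⊗ k, q ⊗ q), q ⊗ k ⊗ r(q, q, q) ⊗ q ⊗ t(k))), s(k, q) ⊗ (q ⊗ k) ⊗ r((q ⊗ t(k)) ⊗ k, q ⊗ k ⊗ q ⊗ q ⊗ k ⊗ k ⊗ k, r(q ⊗ q ⊗ q, (k ⊗ (k ⊗ k)) ⊗ q, s(q, k))), k), q)  →  s(r(r(k ⊗ k ⊗ q ⊗ q ⊗ r(q, q, k), s(k ⊗ k ⊗ q, q ⊗ q), k ⊗ q ⊗ q ⊗ r(q, q, q) ⊗ t(k)) ⊗ r(r(q, q, k), k ⊗ k ⊗ q, k ⊗ k ⊗ k ⊗ q) ⊗ s(t(q), k ⊗ k), k ⊗ q ⊗ r(k ⊗ q ⊗ t(k), k ⊗ k ⊗ k ⊗ k ⊗ q ⊗ q ⊗ q, r(q ⊗ q ⊗ q, k ⊗ k ⊗ k ⊗ q, s(q, k))) ⊗ s(k, q), k), q)
Order the arguments:  k ⊗ q ⊗ s(r(r(k ⊗ k ⊗ q ⊗ q ⊗ r(q, q, k), s(k ⊗ k ⊗ q, q ⊗ q), k ⊗ q ⊗ q ⊗ r(q, q, q) ⊗ t(k)) ⊗ r(r(q, q, k), k ⊗ k ⊗ q, k ⊗ k ⊗ k ⊗ q) ⊗ s(t(q), k ⊗ k), k ⊗ q ⊗ r(k ⊗ q ⊗ t(k), k ⊗ k ⊗ k ⊗ k ⊗ q ⊗ q ⊗ q, r(q ⊗ q ⊗ q, k ⊗ k ⊗ k ⊗ q, s(q, k))) ⊗ s(k, q), k), q)

Answer: k ⊗ q ⊗ s(r(r(k ⊗ k ⊗ q ⊗ q ⊗ r(q, q, k), s(k ⊗ k ⊗ q, q ⊗ q), k ⊗ q ⊗ q ⊗ r(q, q, q) ⊗ t(k)) ⊗ r(r(q, q, k), k ⊗ k ⊗ q, k ⊗ k ⊗ k ⊗ q) ⊗ s(t(q), k ⊗ k), k ⊗ q ⊗ r(k ⊗ q ⊗ t(k), k ⊗ k ⊗ k ⊗ k ⊗ q ⊗ q ⊗ q, r(q ⊗ q ⊗ q, k ⊗ k ⊗ k ⊗ q, s(q, k))) ⊗ s(k, q), k), q)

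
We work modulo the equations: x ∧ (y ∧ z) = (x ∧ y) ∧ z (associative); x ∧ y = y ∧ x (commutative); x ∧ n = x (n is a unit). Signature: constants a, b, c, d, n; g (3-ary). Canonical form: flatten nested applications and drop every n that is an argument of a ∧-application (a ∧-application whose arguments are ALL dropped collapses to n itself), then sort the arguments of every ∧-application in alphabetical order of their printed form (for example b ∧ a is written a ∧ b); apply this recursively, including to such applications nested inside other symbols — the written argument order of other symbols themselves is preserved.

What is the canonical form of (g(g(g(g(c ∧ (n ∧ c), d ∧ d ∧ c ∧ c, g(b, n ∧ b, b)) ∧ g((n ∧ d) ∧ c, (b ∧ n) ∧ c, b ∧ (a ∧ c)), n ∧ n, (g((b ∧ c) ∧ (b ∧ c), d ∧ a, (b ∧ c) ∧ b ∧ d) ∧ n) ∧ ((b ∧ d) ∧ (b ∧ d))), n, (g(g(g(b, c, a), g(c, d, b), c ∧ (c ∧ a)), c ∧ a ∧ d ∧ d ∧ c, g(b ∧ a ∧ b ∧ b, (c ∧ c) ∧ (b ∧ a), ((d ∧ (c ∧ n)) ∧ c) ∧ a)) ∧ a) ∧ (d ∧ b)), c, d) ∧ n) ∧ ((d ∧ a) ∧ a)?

Answer: a ∧ a ∧ d ∧ g(g(g(g(c ∧ c, c ∧ c ∧ d ∧ d, g(b, b, b)) ∧ g(c ∧ d, b ∧ c, a ∧ b ∧ c), n, b ∧ b ∧ d ∧ d ∧ g(b ∧ b ∧ c ∧ c, a ∧ d, b ∧ b ∧ c ∧ d)), n, a ∧ b ∧ d ∧ g(g(g(b, c, a), g(c, d, b), a ∧ c ∧ c), a ∧ c ∧ c ∧ d ∧ d, g(a ∧ b ∧ b ∧ b, a ∧ b ∧ c ∧ c, a ∧ c ∧ c ∧ d))), c, d)

Derivation:
Flatten:  g(g(g(g(c ∧ (n ∧ c), d ∧ d ∧ c ∧ c, g(b, n ∧ b, b)) ∧ g((n ∧ d) ∧ c, (b ∧ n) ∧ c, b ∧ (a ∧ c)), n ∧ n, (g((b ∧ c) ∧ (b ∧ c), d ∧ a, (b ∧ c) ∧ b ∧ d) ∧ n) ∧ ((b ∧ d) ∧ (b ∧ d))), n, (g(g(g(b, c, a), g(c, d, b), c ∧ (c ∧ a)), c ∧ a ∧ d ∧ d ∧ c, g(b ∧ a ∧ b ∧ b, (c ∧ c) ∧ (b ∧ a), ((d ∧ (c ∧ n)) ∧ c) ∧ a)) ∧ a) ∧ (d ∧ b)), c, d) ∧ n ∧ d ∧ a ∧ a
Canonicalize subterm:  g(g(g(g(c ∧ (n ∧ c), d ∧ d ∧ c ∧ c, g(b, n ∧ b, b)) ∧ g((n ∧ d) ∧ c, (b ∧ n) ∧ c, b ∧ (a ∧ c)), n ∧ n, (g((b ∧ c) ∧ (b ∧ c), d ∧ a, (b ∧ c) ∧ b ∧ d) ∧ n) ∧ ((b ∧ d) ∧ (b ∧ d))), n, (g(g(g(b, c, a), g(c, d, b), c ∧ (c ∧ a)), c ∧ a ∧ d ∧ d ∧ c, g(b ∧ a ∧ b ∧ b, (c ∧ c) ∧ (b ∧ a), ((d ∧ (c ∧ n)) ∧ c) ∧ a)) ∧ a) ∧ (d ∧ b)), c, d)  →  g(g(g(g(c ∧ c, c ∧ c ∧ d ∧ d, g(b, b, b)) ∧ g(c ∧ d, b ∧ c, a ∧ b ∧ c), n, b ∧ b ∧ d ∧ d ∧ g(b ∧ b ∧ c ∧ c, a ∧ d, b ∧ b ∧ c ∧ d)), n, a ∧ b ∧ d ∧ g(g(g(b, c, a), g(c, d, b), a ∧ c ∧ c), a ∧ c ∧ c ∧ d ∧ d, g(a ∧ b ∧ b ∧ b, a ∧ b ∧ c ∧ c, a ∧ c ∧ c ∧ d))), c, d)
Drop the unit:  drop n
Order the arguments:  a ∧ a ∧ d ∧ g(g(g(g(c ∧ c, c ∧ c ∧ d ∧ d, g(b, b, b)) ∧ g(c ∧ d, b ∧ c, a ∧ b ∧ c), n, b ∧ b ∧ d ∧ d ∧ g(b ∧ b ∧ c ∧ c, a ∧ d, b ∧ b ∧ c ∧ d)), n, a ∧ b ∧ d ∧ g(g(g(b, c, a), g(c, d, b), a ∧ c ∧ c), a ∧ c ∧ c ∧ d ∧ d, g(a ∧ b ∧ b ∧ b, a ∧ b ∧ c ∧ c, a ∧ c ∧ c ∧ d))), c, d)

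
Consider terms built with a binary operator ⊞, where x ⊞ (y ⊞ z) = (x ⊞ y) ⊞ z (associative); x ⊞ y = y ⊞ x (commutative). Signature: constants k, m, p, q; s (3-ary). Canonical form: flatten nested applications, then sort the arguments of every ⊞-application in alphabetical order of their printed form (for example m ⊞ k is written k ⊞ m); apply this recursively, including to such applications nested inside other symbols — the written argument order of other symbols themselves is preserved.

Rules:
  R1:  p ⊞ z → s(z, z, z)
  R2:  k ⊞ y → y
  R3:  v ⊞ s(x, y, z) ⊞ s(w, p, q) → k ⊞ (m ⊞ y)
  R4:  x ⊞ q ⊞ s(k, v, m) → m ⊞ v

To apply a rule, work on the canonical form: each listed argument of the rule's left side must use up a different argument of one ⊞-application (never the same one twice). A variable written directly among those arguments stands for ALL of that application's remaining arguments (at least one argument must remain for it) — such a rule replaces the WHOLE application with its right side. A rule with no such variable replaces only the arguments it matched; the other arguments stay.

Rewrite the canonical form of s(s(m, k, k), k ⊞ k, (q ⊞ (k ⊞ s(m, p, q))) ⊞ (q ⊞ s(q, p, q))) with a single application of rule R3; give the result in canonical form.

Answer: s(s(m, k, k), k ⊞ k, k ⊞ m ⊞ p)

Derivation:
Canonical form:  s(s(m, k, k), k ⊞ k, k ⊞ q ⊞ q ⊞ s(m, p, q) ⊞ s(q, p, q))
Apply R3:  consuming s(m, p, q), s(q, p, q);  v := k ⊞ q ⊞ q, w := q, x := m, y := p, z := q
The variable takes the whole remainder — replace the entire application.
Giving:  s(s(m, k, k), k ⊞ k, k ⊞ m ⊞ p)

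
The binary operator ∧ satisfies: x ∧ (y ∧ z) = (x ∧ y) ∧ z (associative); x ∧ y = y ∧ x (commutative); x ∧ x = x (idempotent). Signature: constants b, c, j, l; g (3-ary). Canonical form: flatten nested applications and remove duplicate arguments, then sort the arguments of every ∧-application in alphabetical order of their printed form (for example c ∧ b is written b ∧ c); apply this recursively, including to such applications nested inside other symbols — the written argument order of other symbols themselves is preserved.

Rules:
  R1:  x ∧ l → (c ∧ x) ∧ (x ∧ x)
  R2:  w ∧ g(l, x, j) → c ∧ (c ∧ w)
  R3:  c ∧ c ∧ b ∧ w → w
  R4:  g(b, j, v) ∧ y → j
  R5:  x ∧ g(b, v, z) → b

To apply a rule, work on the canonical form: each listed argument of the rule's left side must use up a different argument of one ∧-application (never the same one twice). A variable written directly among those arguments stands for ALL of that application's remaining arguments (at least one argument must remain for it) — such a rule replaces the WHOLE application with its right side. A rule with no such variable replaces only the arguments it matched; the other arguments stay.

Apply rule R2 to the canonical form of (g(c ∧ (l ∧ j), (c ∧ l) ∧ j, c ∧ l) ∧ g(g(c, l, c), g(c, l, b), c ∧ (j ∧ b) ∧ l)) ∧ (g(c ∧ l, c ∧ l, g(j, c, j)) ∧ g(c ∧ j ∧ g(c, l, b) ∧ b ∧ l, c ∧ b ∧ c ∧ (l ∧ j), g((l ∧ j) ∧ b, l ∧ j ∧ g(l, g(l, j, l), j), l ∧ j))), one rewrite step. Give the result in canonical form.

Answer: g(b ∧ c ∧ g(c, l, b) ∧ j ∧ l, b ∧ c ∧ j ∧ l, g(b ∧ j ∧ l, c ∧ j ∧ l, j ∧ l)) ∧ g(c ∧ j ∧ l, c ∧ j ∧ l, c ∧ l) ∧ g(c ∧ l, c ∧ l, g(j, c, j)) ∧ g(g(c, l, c), g(c, l, b), b ∧ c ∧ j ∧ l)

Derivation:
Canonical form:  g(b ∧ c ∧ g(c, l, b) ∧ j ∧ l, b ∧ c ∧ j ∧ l, g(b ∧ j ∧ l, g(l, g(l, j, l), j) ∧ j ∧ l, j ∧ l)) ∧ g(c ∧ j ∧ l, c ∧ j ∧ l, c ∧ l) ∧ g(c ∧ l, c ∧ l, g(j, c, j)) ∧ g(g(c, l, c), g(c, l, b), b ∧ c ∧ j ∧ l)
Apply R2:  consuming g(l, g(l, j, l), j);  w := j ∧ l, x := g(l, j, l)
The extension variable absorbs all remaining arguments, so the whole application is rewritten.
Giving:  g(b ∧ c ∧ g(c, l, b) ∧ j ∧ l, b ∧ c ∧ j ∧ l, g(b ∧ j ∧ l, c ∧ j ∧ l, j ∧ l)) ∧ g(c ∧ j ∧ l, c ∧ j ∧ l, c ∧ l) ∧ g(c ∧ l, c ∧ l, g(j, c, j)) ∧ g(g(c, l, c), g(c, l, b), b ∧ c ∧ j ∧ l)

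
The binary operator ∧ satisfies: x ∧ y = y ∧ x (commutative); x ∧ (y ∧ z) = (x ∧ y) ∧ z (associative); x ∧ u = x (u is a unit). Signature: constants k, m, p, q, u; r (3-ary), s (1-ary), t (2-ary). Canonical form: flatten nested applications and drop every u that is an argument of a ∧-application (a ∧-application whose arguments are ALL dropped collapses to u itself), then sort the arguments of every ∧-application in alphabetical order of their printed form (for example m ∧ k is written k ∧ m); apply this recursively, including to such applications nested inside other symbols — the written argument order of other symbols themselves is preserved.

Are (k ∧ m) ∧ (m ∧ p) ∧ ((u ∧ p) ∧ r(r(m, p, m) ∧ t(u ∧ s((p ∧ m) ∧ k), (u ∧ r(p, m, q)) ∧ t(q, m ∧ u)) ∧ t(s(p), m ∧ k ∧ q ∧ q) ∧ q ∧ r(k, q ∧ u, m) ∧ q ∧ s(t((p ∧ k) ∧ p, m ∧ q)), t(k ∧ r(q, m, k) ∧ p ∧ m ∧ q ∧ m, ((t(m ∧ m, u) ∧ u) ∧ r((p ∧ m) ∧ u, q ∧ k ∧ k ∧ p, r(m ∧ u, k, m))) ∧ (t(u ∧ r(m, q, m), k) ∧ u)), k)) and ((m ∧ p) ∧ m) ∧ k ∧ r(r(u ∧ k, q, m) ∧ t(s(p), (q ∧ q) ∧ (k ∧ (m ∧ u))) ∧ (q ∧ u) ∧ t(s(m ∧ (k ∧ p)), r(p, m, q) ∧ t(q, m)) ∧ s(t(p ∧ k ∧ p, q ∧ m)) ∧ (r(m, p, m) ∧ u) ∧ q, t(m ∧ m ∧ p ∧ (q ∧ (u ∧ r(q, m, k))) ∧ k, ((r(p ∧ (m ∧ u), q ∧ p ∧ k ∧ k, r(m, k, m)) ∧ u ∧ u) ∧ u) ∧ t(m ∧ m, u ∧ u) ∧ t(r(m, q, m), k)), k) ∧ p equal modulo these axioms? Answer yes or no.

Left:  (k ∧ m) ∧ (m ∧ p) ∧ ((u ∧ p) ∧ r(r(m, p, m) ∧ t(u ∧ s((p ∧ m) ∧ k), (u ∧ r(p, m, q)) ∧ t(q, m ∧ u)) ∧ t(s(p), m ∧ k ∧ q ∧ q) ∧ q ∧ r(k, q ∧ u, m) ∧ q ∧ s(t((p ∧ k) ∧ p, m ∧ q)), t(k ∧ r(q, m, k) ∧ p ∧ m ∧ q ∧ m, ((t(m ∧ m, u) ∧ u) ∧ r((p ∧ m) ∧ u, q ∧ k ∧ k ∧ p, r(m ∧ u, k, m))) ∧ (t(u ∧ r(m, q, m), k) ∧ u)), k))
  Flatten:  k ∧ m ∧ m ∧ p ∧ u ∧ p ∧ r(r(m, p, m) ∧ t(u ∧ s((p ∧ m) ∧ k), (u ∧ r(p, m, q)) ∧ t(q, m ∧ u)) ∧ t(s(p), m ∧ k ∧ q ∧ q) ∧ q ∧ r(k, q ∧ u, m) ∧ q ∧ s(t((p ∧ k) ∧ p, m ∧ q)), t(k ∧ r(q, m, k) ∧ p ∧ m ∧ q ∧ m, ((t(m ∧ m, u) ∧ u) ∧ r((p ∧ m) ∧ u, q ∧ k ∧ k ∧ p, r(m ∧ u, k, m))) ∧ (t(u ∧ r(m, q, m), k) ∧ u)), k)
  Inside:  r(r(m, p, m) ∧ t(u ∧ s((p ∧ m) ∧ k), (u ∧ r(p, m, q)) ∧ t(q, m ∧ u)) ∧ t(s(p), m ∧ k ∧ q ∧ q) ∧ q ∧ r(k, q ∧ u, m) ∧ q ∧ s(t((p ∧ k) ∧ p, m ∧ q)), t(k ∧ r(q, m, k) ∧ p ∧ m ∧ q ∧ m, ((t(m ∧ m, u) ∧ u) ∧ r((p ∧ m) ∧ u, q ∧ k ∧ k ∧ p, r(m ∧ u, k, m))) ∧ (t(u ∧ r(m, q, m), k) ∧ u)), k)  →  r(q ∧ q ∧ r(k, q, m) ∧ r(m, p, m) ∧ s(t(k ∧ p ∧ p, m ∧ q)) ∧ t(s(k ∧ m ∧ p), r(p, m, q) ∧ t(q, m)) ∧ t(s(p), k ∧ m ∧ q ∧ q), t(k ∧ m ∧ m ∧ p ∧ q ∧ r(q, m, k), r(m ∧ p, k ∧ k ∧ p ∧ q, r(m, k, m)) ∧ t(m ∧ m, u) ∧ t(r(m, q, m), k)), k)
  Units out:  drop u
  Order the arguments:  k ∧ m ∧ m ∧ p ∧ p ∧ r(q ∧ q ∧ r(k, q, m) ∧ r(m, p, m) ∧ s(t(k ∧ p ∧ p, m ∧ q)) ∧ t(s(k ∧ m ∧ p), r(p, m, q) ∧ t(q, m)) ∧ t(s(p), k ∧ m ∧ q ∧ q), t(k ∧ m ∧ m ∧ p ∧ q ∧ r(q, m, k), r(m ∧ p, k ∧ k ∧ p ∧ q, r(m, k, m)) ∧ t(m ∧ m, u) ∧ t(r(m, q, m), k)), k)
Right:  ((m ∧ p) ∧ m) ∧ k ∧ r(r(u ∧ k, q, m) ∧ t(s(p), (q ∧ q) ∧ (k ∧ (m ∧ u))) ∧ (q ∧ u) ∧ t(s(m ∧ (k ∧ p)), r(p, m, q) ∧ t(q, m)) ∧ s(t(p ∧ k ∧ p, q ∧ m)) ∧ (r(m, p, m) ∧ u) ∧ q, t(m ∧ m ∧ p ∧ (q ∧ (u ∧ r(q, m, k))) ∧ k, ((r(p ∧ (m ∧ u), q ∧ p ∧ k ∧ k, r(m, k, m)) ∧ u ∧ u) ∧ u) ∧ t(m ∧ m, u ∧ u) ∧ t(r(m, q, m), k)), k) ∧ p
  Un-nest:  m ∧ p ∧ m ∧ k ∧ r(r(u ∧ k, q, m) ∧ t(s(p), (q ∧ q) ∧ (k ∧ (m ∧ u))) ∧ (q ∧ u) ∧ t(s(m ∧ (k ∧ p)), r(p, m, q) ∧ t(q, m)) ∧ s(t(p ∧ k ∧ p, q ∧ m)) ∧ (r(m, p, m) ∧ u) ∧ q, t(m ∧ m ∧ p ∧ (q ∧ (u ∧ r(q, m, k))) ∧ k, ((r(p ∧ (m ∧ u), q ∧ p ∧ k ∧ k, r(m, k, m)) ∧ u ∧ u) ∧ u) ∧ t(m ∧ m, u ∧ u) ∧ t(r(m, q, m), k)), k) ∧ p
  Simplify inside:  r(r(u ∧ k, q, m) ∧ t(s(p), (q ∧ q) ∧ (k ∧ (m ∧ u))) ∧ (q ∧ u) ∧ t(s(m ∧ (k ∧ p)), r(p, m, q) ∧ t(q, m)) ∧ s(t(p ∧ k ∧ p, q ∧ m)) ∧ (r(m, p, m) ∧ u) ∧ q, t(m ∧ m ∧ p ∧ (q ∧ (u ∧ r(q, m, k))) ∧ k, ((r(p ∧ (m ∧ u), q ∧ p ∧ k ∧ k, r(m, k, m)) ∧ u ∧ u) ∧ u) ∧ t(m ∧ m, u ∧ u) ∧ t(r(m, q, m), k)), k)  →  r(q ∧ q ∧ r(k, q, m) ∧ r(m, p, m) ∧ s(t(k ∧ p ∧ p, m ∧ q)) ∧ t(s(k ∧ m ∧ p), r(p, m, q) ∧ t(q, m)) ∧ t(s(p), k ∧ m ∧ q ∧ q), t(k ∧ m ∧ m ∧ p ∧ q ∧ r(q, m, k), r(m ∧ p, k ∧ k ∧ p ∧ q, r(m, k, m)) ∧ t(m ∧ m, u) ∧ t(r(m, q, m), k)), k)
  Sort arguments:  k ∧ m ∧ m ∧ p ∧ p ∧ r(q ∧ q ∧ r(k, q, m) ∧ r(m, p, m) ∧ s(t(k ∧ p ∧ p, m ∧ q)) ∧ t(s(k ∧ m ∧ p), r(p, m, q) ∧ t(q, m)) ∧ t(s(p), k ∧ m ∧ q ∧ q), t(k ∧ m ∧ m ∧ p ∧ q ∧ r(q, m, k), r(m ∧ p, k ∧ k ∧ p ∧ q, r(m, k, m)) ∧ t(m ∧ m, u) ∧ t(r(m, q, m), k)), k)

Answer: yes — both canonical forms are k ∧ m ∧ m ∧ p ∧ p ∧ r(q ∧ q ∧ r(k, q, m) ∧ r(m, p, m) ∧ s(t(k ∧ p ∧ p, m ∧ q)) ∧ t(s(k ∧ m ∧ p), r(p, m, q) ∧ t(q, m)) ∧ t(s(p), k ∧ m ∧ q ∧ q), t(k ∧ m ∧ m ∧ p ∧ q ∧ r(q, m, k), r(m ∧ p, k ∧ k ∧ p ∧ q, r(m, k, m)) ∧ t(m ∧ m, u) ∧ t(r(m, q, m), k)), k)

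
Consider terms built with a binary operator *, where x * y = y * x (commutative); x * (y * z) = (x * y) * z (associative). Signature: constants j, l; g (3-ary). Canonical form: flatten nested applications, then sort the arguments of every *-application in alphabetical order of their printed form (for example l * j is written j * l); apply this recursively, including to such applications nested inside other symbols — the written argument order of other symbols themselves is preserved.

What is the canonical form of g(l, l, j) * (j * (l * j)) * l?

Flatten:  g(l, l, j) * j * l * j * l
Sort:  g(l, l, j) * j * j * l * l

Answer: g(l, l, j) * j * j * l * l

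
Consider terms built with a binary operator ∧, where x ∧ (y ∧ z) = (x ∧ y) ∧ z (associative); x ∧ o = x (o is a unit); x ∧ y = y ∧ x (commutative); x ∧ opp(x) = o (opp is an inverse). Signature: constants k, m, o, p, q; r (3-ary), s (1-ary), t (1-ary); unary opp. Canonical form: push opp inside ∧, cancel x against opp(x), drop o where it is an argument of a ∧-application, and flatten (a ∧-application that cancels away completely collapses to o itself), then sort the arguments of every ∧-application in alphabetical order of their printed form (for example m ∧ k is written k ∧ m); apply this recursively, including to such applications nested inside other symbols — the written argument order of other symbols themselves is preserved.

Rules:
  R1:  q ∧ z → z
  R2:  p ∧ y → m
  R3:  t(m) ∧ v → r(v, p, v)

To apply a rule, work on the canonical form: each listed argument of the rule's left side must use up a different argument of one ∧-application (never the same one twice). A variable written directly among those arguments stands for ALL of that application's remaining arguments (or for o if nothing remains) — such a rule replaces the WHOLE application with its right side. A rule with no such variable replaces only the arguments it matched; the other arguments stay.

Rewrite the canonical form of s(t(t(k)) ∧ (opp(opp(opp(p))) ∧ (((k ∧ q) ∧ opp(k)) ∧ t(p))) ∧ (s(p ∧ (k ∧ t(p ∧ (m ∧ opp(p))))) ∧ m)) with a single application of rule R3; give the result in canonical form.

Canonical form:  s(m ∧ opp(p) ∧ q ∧ s(k ∧ p ∧ t(m)) ∧ t(p) ∧ t(t(k)))
Match R3:  consume t(m);  v := k ∧ p
The variable takes the whole remainder — replace the entire application.
Giving:  s(m ∧ opp(p) ∧ q ∧ s(r(k ∧ p, p, k ∧ p)) ∧ t(p) ∧ t(t(k)))

Answer: s(m ∧ opp(p) ∧ q ∧ s(r(k ∧ p, p, k ∧ p)) ∧ t(p) ∧ t(t(k)))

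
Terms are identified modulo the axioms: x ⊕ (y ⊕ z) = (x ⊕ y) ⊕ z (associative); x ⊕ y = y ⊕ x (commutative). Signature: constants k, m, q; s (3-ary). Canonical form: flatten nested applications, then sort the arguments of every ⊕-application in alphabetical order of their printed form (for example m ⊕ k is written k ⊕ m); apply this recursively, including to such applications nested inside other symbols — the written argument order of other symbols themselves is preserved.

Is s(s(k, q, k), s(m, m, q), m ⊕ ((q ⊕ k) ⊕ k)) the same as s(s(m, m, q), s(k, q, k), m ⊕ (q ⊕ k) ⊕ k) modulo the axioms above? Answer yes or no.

Left:  s(s(k, q, k), s(m, m, q), m ⊕ ((q ⊕ k) ⊕ k))
  Focus inside:  m ⊕ ((q ⊕ k) ⊕ k)
  Flatten:  m ⊕ q ⊕ k ⊕ k
  Sort arguments:  k ⊕ k ⊕ m ⊕ q
  Rebuild:  s(s(k, q, k), s(m, m, q), k ⊕ k ⊕ m ⊕ q)
Right:  s(s(m, m, q), s(k, q, k), m ⊕ (q ⊕ k) ⊕ k)
  Descend into:  m ⊕ (q ⊕ k) ⊕ k
  Un-nest:  m ⊕ q ⊕ k ⊕ k
  Sort:  k ⊕ k ⊕ m ⊕ q
  Rebuild:  s(s(m, m, q), s(k, q, k), k ⊕ k ⊕ m ⊕ q)

Answer: no — s(s(k, q, k), s(m, m, q), k ⊕ k ⊕ m ⊕ q) vs s(s(m, m, q), s(k, q, k), k ⊕ k ⊕ m ⊕ q)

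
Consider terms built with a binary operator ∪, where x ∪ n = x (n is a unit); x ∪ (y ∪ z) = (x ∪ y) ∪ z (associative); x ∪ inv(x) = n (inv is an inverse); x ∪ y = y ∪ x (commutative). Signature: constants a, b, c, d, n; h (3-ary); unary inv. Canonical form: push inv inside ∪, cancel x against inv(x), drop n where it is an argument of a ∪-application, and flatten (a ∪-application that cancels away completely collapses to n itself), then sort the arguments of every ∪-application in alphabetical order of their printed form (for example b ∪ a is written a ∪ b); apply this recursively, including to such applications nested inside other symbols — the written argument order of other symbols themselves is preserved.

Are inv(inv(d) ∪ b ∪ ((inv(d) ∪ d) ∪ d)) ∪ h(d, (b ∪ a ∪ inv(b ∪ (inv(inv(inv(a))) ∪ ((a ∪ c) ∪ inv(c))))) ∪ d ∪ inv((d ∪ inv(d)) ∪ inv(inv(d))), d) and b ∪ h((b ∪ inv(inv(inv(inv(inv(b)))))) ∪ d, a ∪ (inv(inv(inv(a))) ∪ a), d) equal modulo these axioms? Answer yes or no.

Answer: no — h(d, a, d) ∪ inv(b) vs b ∪ h(d, a, d)

Derivation:
Left:  inv(inv(d) ∪ b ∪ ((inv(d) ∪ d) ∪ d)) ∪ h(d, (b ∪ a ∪ inv(b ∪ (inv(inv(inv(a))) ∪ ((a ∪ c) ∪ inv(c))))) ∪ d ∪ inv((d ∪ inv(d)) ∪ inv(inv(d))), d)
  Push inv inside:  distribute inv over ∪ and collapse double inv
  Cancel inverse pairs:  d cancels
  Collect terms:  inv(b) ∪ h(d, a, d)
  Sort arguments:  h(d, a, d) ∪ inv(b)
Right:  b ∪ h((b ∪ inv(inv(inv(inv(inv(b)))))) ∪ d, a ∪ (inv(inv(inv(a))) ∪ a), d)
  Push inv inside:  distribute inv over ∪ and collapse double inv
  Combine occurrences:  b ∪ h(d, a, d)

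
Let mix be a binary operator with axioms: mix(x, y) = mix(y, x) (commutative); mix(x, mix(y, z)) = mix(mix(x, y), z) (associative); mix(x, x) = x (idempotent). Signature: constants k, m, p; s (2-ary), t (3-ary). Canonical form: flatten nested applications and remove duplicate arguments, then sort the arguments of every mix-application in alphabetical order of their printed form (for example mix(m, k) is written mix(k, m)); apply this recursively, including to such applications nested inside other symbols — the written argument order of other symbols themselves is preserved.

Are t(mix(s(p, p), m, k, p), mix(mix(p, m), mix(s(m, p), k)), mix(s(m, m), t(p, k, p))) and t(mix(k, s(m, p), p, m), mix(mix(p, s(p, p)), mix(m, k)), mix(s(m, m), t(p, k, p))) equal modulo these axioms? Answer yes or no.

Left:  t(mix(s(p, p), m, k, p), mix(mix(p, m), mix(s(m, p), k)), mix(s(m, m), t(p, k, p)))
  Work inside:  mix(mix(p, m), mix(s(m, p), k))
  Merge nested applications:  mix(p, m, s(m, p), k)
  Order the arguments:  mix(k, m, p, s(m, p))
  Reassemble:  t(mix(k, m, p, s(p, p)), mix(k, m, p, s(m, p)), mix(s(m, m), t(p, k, p)))
Right:  t(mix(k, s(m, p), p, m), mix(mix(p, s(p, p)), mix(m, k)), mix(s(m, m), t(p, k, p)))
  Descend into:  mix(mix(p, s(p, p)), mix(m, k))
  Flatten:  mix(p, s(p, p), m, k)
  Sort:  mix(k, m, p, s(p, p))
  Put back:  t(mix(k, m, p, s(m, p)), mix(k, m, p, s(p, p)), mix(s(m, m), t(p, k, p)))

Answer: no — t(mix(k, m, p, s(p, p)), mix(k, m, p, s(m, p)), mix(s(m, m), t(p, k, p))) vs t(mix(k, m, p, s(m, p)), mix(k, m, p, s(p, p)), mix(s(m, m), t(p, k, p)))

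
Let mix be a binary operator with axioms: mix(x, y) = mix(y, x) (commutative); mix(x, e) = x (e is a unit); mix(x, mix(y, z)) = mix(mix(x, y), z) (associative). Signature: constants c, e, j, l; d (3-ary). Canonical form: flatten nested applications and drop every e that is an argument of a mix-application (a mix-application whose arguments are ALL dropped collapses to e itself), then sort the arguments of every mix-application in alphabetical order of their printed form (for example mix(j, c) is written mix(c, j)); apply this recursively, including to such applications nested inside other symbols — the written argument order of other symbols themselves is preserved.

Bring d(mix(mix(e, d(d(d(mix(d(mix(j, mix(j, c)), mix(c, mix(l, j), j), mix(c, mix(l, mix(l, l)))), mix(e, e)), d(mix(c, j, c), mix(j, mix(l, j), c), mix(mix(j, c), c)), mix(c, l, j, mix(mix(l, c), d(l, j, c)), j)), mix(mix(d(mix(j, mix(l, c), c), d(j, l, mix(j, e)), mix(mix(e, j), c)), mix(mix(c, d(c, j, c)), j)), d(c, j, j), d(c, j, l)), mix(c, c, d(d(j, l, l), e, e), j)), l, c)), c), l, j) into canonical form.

Work inside:  mix(mix(e, d(d(d(mix(d(mix(j, mix(j, c)), mix(c, mix(l, j), j), mix(c, mix(l, mix(l, l)))), mix(e, e)), d(mix(c, j, c), mix(j, mix(l, j), c), mix(mix(j, c), c)), mix(c, l, j, mix(mix(l, c), d(l, j, c)), j)), mix(mix(d(mix(j, mix(l, c), c), d(j, l, mix(j, e)), mix(mix(e, j), c)), mix(mix(c, d(c, j, c)), j)), d(c, j, j), d(c, j, l)), mix(c, c, d(d(j, l, l), e, e), j)), l, c)), c)
Flatten:  mix(e, d(d(d(mix(d(mix(j, mix(j, c)), mix(c, mix(l, j), j), mix(c, mix(l, mix(l, l)))), mix(e, e)), d(mix(c, j, c), mix(j, mix(l, j), c), mix(mix(j, c), c)), mix(c, l, j, mix(mix(l, c), d(l, j, c)), j)), mix(mix(d(mix(j, mix(l, c), c), d(j, l, mix(j, e)), mix(mix(e, j), c)), mix(mix(c, d(c, j, c)), j)), d(c, j, j), d(c, j, l)), mix(c, c, d(d(j, l, l), e, e), j)), l, c), c)
Inside:  d(d(d(mix(d(mix(j, mix(j, c)), mix(c, mix(l, j), j), mix(c, mix(l, mix(l, l)))), mix(e, e)), d(mix(c, j, c), mix(j, mix(l, j), c), mix(mix(j, c), c)), mix(c, l, j, mix(mix(l, c), d(l, j, c)), j)), mix(mix(d(mix(j, mix(l, c), c), d(j, l, mix(j, e)), mix(mix(e, j), c)), mix(mix(c, d(c, j, c)), j)), d(c, j, j), d(c, j, l)), mix(c, c, d(d(j, l, l), e, e), j)), l, c)  →  d(d(d(d(mix(c, j, j), mix(c, j, j, l), mix(c, l, l, l)), d(mix(c, c, j), mix(c, j, j, l), mix(c, c, j)), mix(c, c, d(l, j, c), j, j, l, l)), mix(c, d(c, j, c), d(c, j, j), d(c, j, l), d(mix(c, c, j, l), d(j, l, j), mix(c, j)), j), mix(c, c, d(d(j, l, l), e, e), j)), l, c)
Unit:  drop e
Order the arguments:  mix(c, d(d(d(d(mix(c, j, j), mix(c, j, j, l), mix(c, l, l, l)), d(mix(c, c, j), mix(c, j, j, l), mix(c, c, j)), mix(c, c, d(l, j, c), j, j, l, l)), mix(c, d(c, j, c), d(c, j, j), d(c, j, l), d(mix(c, c, j, l), d(j, l, j), mix(c, j)), j), mix(c, c, d(d(j, l, l), e, e), j)), l, c))
Rebuild:  d(mix(c, d(d(d(d(mix(c, j, j), mix(c, j, j, l), mix(c, l, l, l)), d(mix(c, c, j), mix(c, j, j, l), mix(c, c, j)), mix(c, c, d(l, j, c), j, j, l, l)), mix(c, d(c, j, c), d(c, j, j), d(c, j, l), d(mix(c, c, j, l), d(j, l, j), mix(c, j)), j), mix(c, c, d(d(j, l, l), e, e), j)), l, c)), l, j)

Answer: d(mix(c, d(d(d(d(mix(c, j, j), mix(c, j, j, l), mix(c, l, l, l)), d(mix(c, c, j), mix(c, j, j, l), mix(c, c, j)), mix(c, c, d(l, j, c), j, j, l, l)), mix(c, d(c, j, c), d(c, j, j), d(c, j, l), d(mix(c, c, j, l), d(j, l, j), mix(c, j)), j), mix(c, c, d(d(j, l, l), e, e), j)), l, c)), l, j)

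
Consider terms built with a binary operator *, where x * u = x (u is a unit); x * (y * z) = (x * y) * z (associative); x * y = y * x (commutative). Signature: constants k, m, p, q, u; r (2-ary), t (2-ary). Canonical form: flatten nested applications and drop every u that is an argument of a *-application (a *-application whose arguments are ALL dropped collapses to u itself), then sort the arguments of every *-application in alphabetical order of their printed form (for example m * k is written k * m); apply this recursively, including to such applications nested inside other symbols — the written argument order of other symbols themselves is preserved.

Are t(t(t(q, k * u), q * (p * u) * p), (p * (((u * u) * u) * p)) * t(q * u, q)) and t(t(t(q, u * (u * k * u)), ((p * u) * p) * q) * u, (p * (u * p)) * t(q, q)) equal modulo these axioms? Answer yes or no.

Answer: yes — both canonical forms are t(t(t(q, k), p * p * q), p * p * t(q, q))

Derivation:
Left:  t(t(t(q, k * u), q * (p * u) * p), (p * (((u * u) * u) * p)) * t(q * u, q))
  Work inside:  (p * (((u * u) * u) * p)) * t(q * u, q)
  Flatten:  p * u * u * u * p * t(q * u, q)
  Inside:  t(q * u, q)  →  t(q, q)
  Drop the unit:  drop u (×3)
  Sort arguments:  p * p * t(q, q)
  Rebuild:  t(t(t(q, k), p * p * q), p * p * t(q, q))
Right:  t(t(t(q, u * (u * k * u)), ((p * u) * p) * q) * u, (p * (u * p)) * t(q, q))
  Work inside:  t(t(q, u * (u * k * u)), ((p * u) * p) * q) * u
  Canonicalize subterm:  t(t(q, u * (u * k * u)), ((p * u) * p) * q)  →  t(t(q, k), p * p * q)
  Unit:  drop u
  Order the arguments:  t(t(q, k), p * p * q)
  Put back:  t(t(t(q, k), p * p * q), p * p * t(q, q))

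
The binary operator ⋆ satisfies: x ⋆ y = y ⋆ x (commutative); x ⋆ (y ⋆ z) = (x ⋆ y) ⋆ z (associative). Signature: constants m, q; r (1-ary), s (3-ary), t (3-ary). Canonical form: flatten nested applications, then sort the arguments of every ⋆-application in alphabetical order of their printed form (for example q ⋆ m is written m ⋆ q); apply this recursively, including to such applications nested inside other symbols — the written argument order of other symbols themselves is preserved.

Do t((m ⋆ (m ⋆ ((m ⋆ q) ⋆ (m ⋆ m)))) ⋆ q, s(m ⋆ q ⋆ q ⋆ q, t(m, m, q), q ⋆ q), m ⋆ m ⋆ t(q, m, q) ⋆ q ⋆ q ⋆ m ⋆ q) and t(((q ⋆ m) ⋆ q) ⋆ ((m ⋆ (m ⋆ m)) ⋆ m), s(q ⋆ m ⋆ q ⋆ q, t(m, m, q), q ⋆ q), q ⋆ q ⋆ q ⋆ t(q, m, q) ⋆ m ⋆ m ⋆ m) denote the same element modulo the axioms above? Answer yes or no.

Answer: yes — both canonical forms are t(m ⋆ m ⋆ m ⋆ m ⋆ m ⋆ q ⋆ q, s(m ⋆ q ⋆ q ⋆ q, t(m, m, q), q ⋆ q), m ⋆ m ⋆ m ⋆ q ⋆ q ⋆ q ⋆ t(q, m, q))

Derivation:
Left:  t((m ⋆ (m ⋆ ((m ⋆ q) ⋆ (m ⋆ m)))) ⋆ q, s(m ⋆ q ⋆ q ⋆ q, t(m, m, q), q ⋆ q), m ⋆ m ⋆ t(q, m, q) ⋆ q ⋆ q ⋆ m ⋆ q)
  Work inside:  (m ⋆ (m ⋆ ((m ⋆ q) ⋆ (m ⋆ m)))) ⋆ q
  Flatten:  m ⋆ m ⋆ m ⋆ q ⋆ m ⋆ m ⋆ q
  Order the arguments:  m ⋆ m ⋆ m ⋆ m ⋆ m ⋆ q ⋆ q
  Reassemble:  t(m ⋆ m ⋆ m ⋆ m ⋆ m ⋆ q ⋆ q, s(m ⋆ q ⋆ q ⋆ q, t(m, m, q), q ⋆ q), m ⋆ m ⋆ m ⋆ q ⋆ q ⋆ q ⋆ t(q, m, q))
Right:  t(((q ⋆ m) ⋆ q) ⋆ ((m ⋆ (m ⋆ m)) ⋆ m), s(q ⋆ m ⋆ q ⋆ q, t(m, m, q), q ⋆ q), q ⋆ q ⋆ q ⋆ t(q, m, q) ⋆ m ⋆ m ⋆ m)
  Descend into:  ((q ⋆ m) ⋆ q) ⋆ ((m ⋆ (m ⋆ m)) ⋆ m)
  Merge nested applications:  q ⋆ m ⋆ q ⋆ m ⋆ m ⋆ m ⋆ m
  Order the arguments:  m ⋆ m ⋆ m ⋆ m ⋆ m ⋆ q ⋆ q
  Rebuild:  t(m ⋆ m ⋆ m ⋆ m ⋆ m ⋆ q ⋆ q, s(m ⋆ q ⋆ q ⋆ q, t(m, m, q), q ⋆ q), m ⋆ m ⋆ m ⋆ q ⋆ q ⋆ q ⋆ t(q, m, q))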